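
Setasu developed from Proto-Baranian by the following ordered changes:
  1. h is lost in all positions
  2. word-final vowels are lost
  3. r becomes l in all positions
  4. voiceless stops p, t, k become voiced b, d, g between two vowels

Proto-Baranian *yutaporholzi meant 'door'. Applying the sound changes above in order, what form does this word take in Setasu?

yudabololz

Setasu: start from *yutaporholzi.
  rule 1 (h-loss): yutaporholzi → yutaporolzi
  rule 2 (apocope): yutaporolzi → yutaporolz
  rule 3 (unconditioned shift): yutaporolz → yutapololz
  rule 4 (intervocalic voicing): yutapololz → yudabololz
  ⇒ Setasu yudabololz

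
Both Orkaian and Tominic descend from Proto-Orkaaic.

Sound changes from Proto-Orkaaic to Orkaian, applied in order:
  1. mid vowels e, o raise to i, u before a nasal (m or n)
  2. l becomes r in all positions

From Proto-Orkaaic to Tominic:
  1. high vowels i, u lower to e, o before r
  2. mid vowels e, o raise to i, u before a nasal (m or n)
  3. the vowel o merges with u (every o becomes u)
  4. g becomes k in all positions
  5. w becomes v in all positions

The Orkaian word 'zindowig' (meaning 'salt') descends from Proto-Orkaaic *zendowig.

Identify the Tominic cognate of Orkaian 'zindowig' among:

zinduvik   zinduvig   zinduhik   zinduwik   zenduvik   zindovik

Tominic: *zendowig
  zendowig (rule 1 does not apply)
  zendowig → zindowig   [pre-nasal raising]
  zindowig → zinduwig   [vowel merger]
  zinduwig → zinduwik   [unconditioned shift]
  zinduwik → zinduvik   [unconditioned shift]
  giving Tominic zinduvik.

zinduvik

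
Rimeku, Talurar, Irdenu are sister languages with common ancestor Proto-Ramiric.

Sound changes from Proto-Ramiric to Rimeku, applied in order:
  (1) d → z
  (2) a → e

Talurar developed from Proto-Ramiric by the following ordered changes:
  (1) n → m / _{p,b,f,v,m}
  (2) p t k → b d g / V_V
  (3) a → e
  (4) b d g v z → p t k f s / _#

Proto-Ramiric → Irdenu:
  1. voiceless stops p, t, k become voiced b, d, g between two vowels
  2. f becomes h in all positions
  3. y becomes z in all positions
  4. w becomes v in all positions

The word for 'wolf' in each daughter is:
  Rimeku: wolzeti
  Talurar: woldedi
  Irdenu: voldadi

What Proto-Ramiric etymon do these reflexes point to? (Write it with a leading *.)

*woldati

Position 1: Rimeku has w, Talurar has w, Irdenu has v. Rimeku preserves w here (none of its changes turn any other segment into w), so the proto-segment is *w.
Position 6: Rimeku has t, Talurar has d, Irdenu has d. Rimeku preserves t here (none of its changes turn any other segment into t), so the proto-segment is *t.
Verify the candidate proto-form against each daughter:
Rimeku: start from *woldati.
  rule 1 (unconditioned shift): woldati → wolzati
  rule 2 (vowel merger): wolzati → wolzeti
  ⇒ Rimeku wolzeti
Talurar: *woldati > woldadi > woldedi  (by intervocalic voicing, vowel merger)
Irdenu: *woldati > woldadi > voldadi  (by intervocalic voicing, unconditioned shift)
Only *woldati yields all of Rimeku wolzeti, Talurar woldedi, Irdenu voldadi.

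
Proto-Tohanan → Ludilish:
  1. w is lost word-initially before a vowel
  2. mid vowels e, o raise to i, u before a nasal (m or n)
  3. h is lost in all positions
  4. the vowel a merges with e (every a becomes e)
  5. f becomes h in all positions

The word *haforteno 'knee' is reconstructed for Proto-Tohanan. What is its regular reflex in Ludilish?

ehortino

Ludilish: *haforteno
  haforteno (rule 1 does not apply)
  haforteno → hafortino   [pre-nasal raising]
  hafortino → afortino   [h-loss]
  afortino → efortino   [vowel merger]
  efortino → ehortino   [unconditioned shift]
  giving Ludilish ehortino.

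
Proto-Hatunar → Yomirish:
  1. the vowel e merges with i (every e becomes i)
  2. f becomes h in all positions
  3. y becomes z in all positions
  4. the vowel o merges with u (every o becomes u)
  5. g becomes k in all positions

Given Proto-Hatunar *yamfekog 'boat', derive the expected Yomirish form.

Yomirish: *yamfekog
  yamfekog → yamfikog   [vowel merger]
  yamfikog → yamhikog   [unconditioned shift]
  yamhikog → zamhikog   [unconditioned shift]
  zamhikog → zamhikug   [vowel merger]
  zamhikug → zamhikuk   [unconditioned shift]
  giving Yomirish zamhikuk.

zamhikuk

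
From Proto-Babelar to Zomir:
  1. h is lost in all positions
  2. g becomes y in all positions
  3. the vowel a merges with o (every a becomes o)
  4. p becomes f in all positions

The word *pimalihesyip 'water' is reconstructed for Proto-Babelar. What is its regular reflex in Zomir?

Zomir: *pimalihesyip
  pimalihesyip → pimaliesyip   [h-loss]
  pimaliesyip (rule 2 does not apply)
  pimaliesyip → pimoliesyip   [vowel merger]
  pimoliesyip → fimoliesyif   [unconditioned shift]
  giving Zomir fimoliesyif.

fimoliesyif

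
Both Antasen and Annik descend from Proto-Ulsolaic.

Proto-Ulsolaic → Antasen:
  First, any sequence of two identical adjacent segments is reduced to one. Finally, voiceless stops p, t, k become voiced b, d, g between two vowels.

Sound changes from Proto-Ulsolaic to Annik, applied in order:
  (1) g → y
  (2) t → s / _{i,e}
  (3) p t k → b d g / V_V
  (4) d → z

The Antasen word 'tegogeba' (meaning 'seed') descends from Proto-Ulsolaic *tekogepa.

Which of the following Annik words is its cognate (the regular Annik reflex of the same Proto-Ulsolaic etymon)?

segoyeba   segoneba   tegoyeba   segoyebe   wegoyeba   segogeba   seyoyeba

segoyeba

Annik: start from *tekogepa.
  rule 1 (unconditioned shift): tekogepa → tekoyepa
  rule 2 (palatalisation): tekoyepa → sekoyepa
  rule 3 (intervocalic voicing): sekoyepa → segoyeba
  rule 4: no change — segoyeba
  ⇒ Annik segoyeba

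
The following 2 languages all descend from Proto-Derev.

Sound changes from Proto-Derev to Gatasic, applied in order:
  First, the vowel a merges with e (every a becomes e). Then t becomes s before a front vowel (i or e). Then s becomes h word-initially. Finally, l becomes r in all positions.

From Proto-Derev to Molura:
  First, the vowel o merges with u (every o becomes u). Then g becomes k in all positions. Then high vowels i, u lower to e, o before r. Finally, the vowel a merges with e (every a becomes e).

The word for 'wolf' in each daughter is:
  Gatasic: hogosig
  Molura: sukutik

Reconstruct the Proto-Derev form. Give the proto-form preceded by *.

*sogotig

Position 1: Gatasic has h, Molura has s. Molura preserves s here (none of its changes turn any other segment into s), so the proto-segment is *s.
Position 2: Gatasic has o, Molura has u. Gatasic preserves o here (none of its changes turn any other segment into o), so the proto-segment is *o.
Continuing position by position gives *sogotig; check it forward:
Gatasic: start from *sogotig.
  rule 1: no change — sogotig
  rule 2 (palatalisation): sogotig → sogosig
  rule 3 (debuccalisation): sogosig → hogosig
  rule 4: no change — hogosig
  ⇒ Gatasic hogosig
Molura: start from *sogotig.
  rule 1 (vowel merger): sogotig → sugutig
  rule 2 (unconditioned shift): sugutig → sukutik
  rule 3: no change — sukutik
  rule 4: no change — sukutik
  ⇒ Molura sukutik
No other proto-form is consistent with every reflex, so the reconstruction is *sogotig.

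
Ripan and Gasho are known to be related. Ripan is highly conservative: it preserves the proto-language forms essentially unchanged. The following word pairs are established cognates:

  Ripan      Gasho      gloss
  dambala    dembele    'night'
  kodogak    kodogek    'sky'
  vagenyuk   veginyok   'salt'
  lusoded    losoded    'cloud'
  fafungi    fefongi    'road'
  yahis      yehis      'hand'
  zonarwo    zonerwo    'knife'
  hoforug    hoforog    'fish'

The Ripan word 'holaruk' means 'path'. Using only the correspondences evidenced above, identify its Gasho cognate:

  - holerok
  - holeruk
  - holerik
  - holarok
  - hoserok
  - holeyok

holerok

zonarwo ~ zonerwo — Ripan a corresponds to Gasho e after a consonant, before r.
vagenyuk ~ veginyok, lusoded ~ losoded — Ripan u corresponds to Gasho o after a consonant, before a consonant other than r, m, n, p, b, f, v.
Applying these to Ripan 'holaruk':
  holaruk → holeruk   (a→e after a consonant, before r)
  holeruk → holerok   (u→o after a consonant, before a consonant other than r, m, n, p, b, f, v)
So the Gasho cognate is 'holerok'.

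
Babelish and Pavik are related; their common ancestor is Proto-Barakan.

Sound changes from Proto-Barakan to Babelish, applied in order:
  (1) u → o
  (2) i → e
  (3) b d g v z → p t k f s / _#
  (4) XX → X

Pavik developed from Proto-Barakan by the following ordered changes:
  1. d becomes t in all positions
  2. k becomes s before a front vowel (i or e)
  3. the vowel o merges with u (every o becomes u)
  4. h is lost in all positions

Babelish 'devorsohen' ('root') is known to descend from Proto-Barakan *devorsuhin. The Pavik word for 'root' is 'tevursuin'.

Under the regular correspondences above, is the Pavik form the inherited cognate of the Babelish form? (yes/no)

yes

Derive the expected Pavik reflex of *devorsuhin:
Pavik: start from *devorsuhin.
  rule 1 (unconditioned shift): devorsuhin → tevorsuhin
  rule 2: no change — tevorsuhin
  rule 3 (vowel merger): tevorsuhin → tevursuhin
  rule 4 (h-loss): tevursuhin → tevursuin
  ⇒ Pavik tevursuin
Pavik 'tevursuin' matches the regular reflex exactly, so the pair is cognate.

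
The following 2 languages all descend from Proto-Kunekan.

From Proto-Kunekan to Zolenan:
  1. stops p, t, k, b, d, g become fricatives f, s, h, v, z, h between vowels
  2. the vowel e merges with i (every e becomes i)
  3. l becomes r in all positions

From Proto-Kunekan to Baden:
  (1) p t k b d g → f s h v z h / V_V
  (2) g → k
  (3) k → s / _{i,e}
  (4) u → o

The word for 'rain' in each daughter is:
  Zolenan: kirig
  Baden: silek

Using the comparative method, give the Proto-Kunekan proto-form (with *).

Position 3: Zolenan has r, Baden has l. Baden preserves l here (none of its changes turn any other segment into l), so the proto-segment is *l.
Position 4: Zolenan has i, Baden has e. Baden preserves e here (none of its changes turn any other segment into e), so the proto-segment is *e.
Position 1: Zolenan has k, Baden has s. Zolenan preserves k here (none of its changes turn any other segment into k), so the proto-segment is *k.
Verify the candidate proto-form against each daughter:
Zolenan: *kileg > kilig > kirig  (by vowel merger, unconditioned shift)
Baden: start from *kileg.
  rule 1: no change — kileg
  rule 2 (unconditioned shift): kileg → kilek
  rule 3 (palatalisation): kilek → silek
  rule 4: no change — silek
  ⇒ Baden silek
Only *kileg yields all of Zolenan kirig, Baden silek.

*kileg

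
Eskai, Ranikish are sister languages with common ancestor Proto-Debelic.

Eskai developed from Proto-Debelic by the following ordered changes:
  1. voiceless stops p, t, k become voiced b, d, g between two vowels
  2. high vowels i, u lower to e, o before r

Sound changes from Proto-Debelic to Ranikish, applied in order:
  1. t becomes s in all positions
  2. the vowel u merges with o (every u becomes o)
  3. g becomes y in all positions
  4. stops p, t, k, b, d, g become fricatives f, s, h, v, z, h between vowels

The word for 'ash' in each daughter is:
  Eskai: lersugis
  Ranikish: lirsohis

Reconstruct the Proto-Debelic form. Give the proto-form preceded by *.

*lirsukis

Position 5: Eskai has u, Ranikish has o. Eskai preserves u here (none of its changes turn any other segment into u), so the proto-segment is *u.
Position 2: Eskai has e, Ranikish has i. Ranikish preserves i here (none of its changes turn any other segment into i), so the proto-segment is *i.
Position 6: Eskai has g, Ranikish has h. Taking the neighbouring segments as reconstructed: Eskai g could go back to *k or *g; Ranikish h could go back to *k or *h — the one source consistent with every daughter is *k.
The remaining positions agree across the daughters. Check the candidate against every language:
Eskai: *lirsukis
  lirsukis → lirsugis   [intervocalic voicing]
  lirsugis → lersugis   [pre-rhotic lowering]
  giving Eskai lersugis.
Ranikish: *lirsukis > lirsokis > lirsohis  (by vowel merger, intervocalic lenition)
*lirsukis is the unique common source.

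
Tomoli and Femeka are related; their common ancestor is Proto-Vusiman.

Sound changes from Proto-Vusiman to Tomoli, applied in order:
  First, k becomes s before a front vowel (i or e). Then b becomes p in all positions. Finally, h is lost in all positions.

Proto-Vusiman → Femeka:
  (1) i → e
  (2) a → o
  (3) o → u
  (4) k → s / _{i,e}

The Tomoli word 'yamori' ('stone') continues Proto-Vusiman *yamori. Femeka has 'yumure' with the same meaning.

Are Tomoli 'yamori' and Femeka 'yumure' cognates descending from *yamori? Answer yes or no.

Derive the expected Femeka reflex of *yamori:
Femeka: *yamori > yamore > yomore > yumure  (by vowel merger, vowel merger, vowel merger)
Femeka 'yumure' matches the regular reflex exactly, so the pair is cognate.

yes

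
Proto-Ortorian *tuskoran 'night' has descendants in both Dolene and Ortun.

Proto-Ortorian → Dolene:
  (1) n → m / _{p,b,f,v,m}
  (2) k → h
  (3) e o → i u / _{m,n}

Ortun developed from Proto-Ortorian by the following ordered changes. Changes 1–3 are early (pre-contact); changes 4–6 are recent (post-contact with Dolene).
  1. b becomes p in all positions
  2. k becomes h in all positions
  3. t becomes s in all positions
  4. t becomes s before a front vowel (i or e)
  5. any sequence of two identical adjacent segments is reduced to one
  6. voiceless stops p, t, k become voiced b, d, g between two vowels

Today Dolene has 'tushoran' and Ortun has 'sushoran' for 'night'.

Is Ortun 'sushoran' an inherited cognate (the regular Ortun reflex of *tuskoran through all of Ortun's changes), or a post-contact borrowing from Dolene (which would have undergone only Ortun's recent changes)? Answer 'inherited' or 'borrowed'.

inherited

If inherited, *tuskoran would pass through all of Ortun's changes:
Ortun: *tuskoran
  tuskoran (rule 1 does not apply)
  tuskoran → tushoran   [unconditioned shift]
  tushoran → sushoran   [unconditioned shift]
  sushoran (rule 4 does not apply)
  sushoran (rule 5 does not apply)
  sushoran (rule 6 does not apply)
  giving Ortun sushoran.
If borrowed from Dolene 'tushoran' after the early changes, it would undergo only the recent ones:
  rule 4 (palatalisation): no change (tushoran)
  rule 5 (degemination): no change (tushoran)
  rule 6 (intervocalic voicing): no change (tushoran)
  ⇒ as a loan: tushoran
Ortun 'sushoran' matches the inherited outcome exactly, so it is an inherited cognate, not a loan.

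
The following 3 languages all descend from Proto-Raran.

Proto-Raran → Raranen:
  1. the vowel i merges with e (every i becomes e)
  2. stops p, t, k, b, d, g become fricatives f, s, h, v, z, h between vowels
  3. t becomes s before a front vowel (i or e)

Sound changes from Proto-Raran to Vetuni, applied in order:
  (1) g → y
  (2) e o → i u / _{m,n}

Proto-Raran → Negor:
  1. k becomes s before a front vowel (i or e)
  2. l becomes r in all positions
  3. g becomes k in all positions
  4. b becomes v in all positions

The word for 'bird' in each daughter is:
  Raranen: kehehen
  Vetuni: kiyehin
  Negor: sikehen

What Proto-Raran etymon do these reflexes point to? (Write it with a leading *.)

*kigehen

Position 2: Raranen has e, Vetuni has i, Negor has i. Negor preserves i here (none of its changes turn any other segment into i), so the proto-segment is *i.
Position 6: Raranen has e, Vetuni has i, Negor has e. Negor preserves e here (none of its changes turn any other segment into e), so the proto-segment is *e.
Position 3: Raranen has h, Vetuni has y, Negor has k. Taking the neighbouring segments as reconstructed: Raranen h could go back to *k or *g or *h; Vetuni y could go back to *g or *y; Negor k can only go back to *g — the one source consistent with every daughter is *g.
Verify the candidate proto-form against each daughter:
Raranen: start from *kigehen.
  rule 1 (vowel merger): kigehen → kegehen
  rule 2 (intervocalic lenition): kegehen → kehehen
  rule 3: no change — kehehen
  ⇒ Raranen kehehen
Vetuni: start from *kigehen.
  rule 1 (unconditioned shift): kigehen → kiyehen
  rule 2 (pre-nasal raising): kiyehen → kiyehin
  ⇒ Vetuni kiyehin
Negor: *kigehen > sigehen > sikehen  (by palatalisation, unconditioned shift)
*kigehen is the unique common source.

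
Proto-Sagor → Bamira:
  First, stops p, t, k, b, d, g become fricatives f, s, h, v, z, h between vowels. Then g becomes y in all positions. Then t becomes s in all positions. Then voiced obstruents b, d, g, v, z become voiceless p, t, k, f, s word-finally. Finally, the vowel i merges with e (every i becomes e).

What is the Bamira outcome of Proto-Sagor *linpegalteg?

Bamira: start from *linpegalteg.
  rule 1 (intervocalic lenition): linpegalteg → linpehalteg
  rule 2 (unconditioned shift): linpehalteg → linpehaltey
  rule 3 (unconditioned shift): linpehaltey → linpehalsey
  rule 4: no change — linpehalsey
  rule 5 (vowel merger): linpehalsey → lenpehalsey
  ⇒ Bamira lenpehalsey

lenpehalsey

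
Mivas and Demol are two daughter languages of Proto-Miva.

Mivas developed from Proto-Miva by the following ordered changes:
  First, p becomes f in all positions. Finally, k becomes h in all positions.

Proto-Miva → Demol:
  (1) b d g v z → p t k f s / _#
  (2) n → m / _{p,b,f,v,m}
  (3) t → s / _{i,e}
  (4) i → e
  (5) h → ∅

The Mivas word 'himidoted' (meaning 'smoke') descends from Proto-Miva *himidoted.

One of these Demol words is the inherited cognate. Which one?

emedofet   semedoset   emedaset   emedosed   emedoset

Demol: start from *himidoted.
  rule 1 (final devoicing): himidoted → himidotet
  rule 2: no change — himidotet
  rule 3 (palatalisation): himidotet → himidoset
  rule 4 (vowel merger): himidoset → hemedoset
  rule 5 (h-loss): hemedoset → emedoset
  ⇒ Demol emedoset
The other candidates each miss or misapply at least one Demol change.

emedoset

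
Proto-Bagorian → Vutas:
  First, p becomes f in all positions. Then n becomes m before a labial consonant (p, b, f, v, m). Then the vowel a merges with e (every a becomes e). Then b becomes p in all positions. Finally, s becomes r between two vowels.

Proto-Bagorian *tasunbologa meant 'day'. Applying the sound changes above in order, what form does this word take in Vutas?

Vutas: *tasunbologa > tasumbologa > tesumbologe > tesumpologe > terumpologe  (by nasal place assimilation, vowel merger, unconditioned shift, rhotacism)

terumpologe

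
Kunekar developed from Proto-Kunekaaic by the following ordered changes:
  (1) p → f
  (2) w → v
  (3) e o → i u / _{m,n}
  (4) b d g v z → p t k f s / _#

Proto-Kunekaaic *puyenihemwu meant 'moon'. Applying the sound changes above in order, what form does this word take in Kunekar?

fuyinihimvu

Kunekar: start from *puyenihemwu.
  rule 1 (unconditioned shift): puyenihemwu → fuyenihemwu
  rule 2 (unconditioned shift): fuyenihemwu → fuyenihemvu
  rule 3 (pre-nasal raising): fuyenihemvu → fuyinihimvu
  rule 4: no change — fuyinihimvu
  ⇒ Kunekar fuyinihimvu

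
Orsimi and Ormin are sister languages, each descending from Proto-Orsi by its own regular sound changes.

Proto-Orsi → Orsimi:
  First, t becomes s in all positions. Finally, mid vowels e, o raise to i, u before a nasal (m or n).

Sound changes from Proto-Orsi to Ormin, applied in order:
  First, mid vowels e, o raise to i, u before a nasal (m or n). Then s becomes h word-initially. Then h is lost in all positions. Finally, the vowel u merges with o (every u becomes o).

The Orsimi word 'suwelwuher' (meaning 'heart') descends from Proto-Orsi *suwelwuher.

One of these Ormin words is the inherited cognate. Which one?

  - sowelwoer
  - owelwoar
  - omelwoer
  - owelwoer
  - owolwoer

owelwoer

Ormin: start from *suwelwuher.
  rule 1: no change — suwelwuher
  rule 2 (debuccalisation): suwelwuher → huwelwuher
  rule 3 (h-loss): huwelwuher → uwelwuer
  rule 4 (vowel merger): uwelwuer → owelwoer
  ⇒ Ormin owelwoer
Only 'owelwoer' matches the regular Ormin development of *suwelwuher.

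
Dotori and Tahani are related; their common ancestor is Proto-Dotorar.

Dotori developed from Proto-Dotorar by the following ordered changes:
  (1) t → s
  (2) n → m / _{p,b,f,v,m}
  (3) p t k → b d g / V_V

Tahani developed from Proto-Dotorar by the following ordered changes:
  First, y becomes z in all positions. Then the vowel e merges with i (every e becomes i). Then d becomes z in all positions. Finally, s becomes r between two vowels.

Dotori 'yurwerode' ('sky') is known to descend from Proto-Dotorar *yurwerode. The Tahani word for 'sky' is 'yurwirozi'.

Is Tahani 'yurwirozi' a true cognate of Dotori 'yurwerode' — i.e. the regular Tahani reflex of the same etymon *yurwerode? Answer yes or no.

Derive the expected Tahani reflex of *yurwerode:
Tahani: *yurwerode > zurwerode > zurwirodi > zurwirozi  (by unconditioned shift, vowel merger, unconditioned shift)
The regular Tahani reflex would be 'zurwirozi', but the attested form is 'yurwirozi'. The correspondence is irregular, so they are not cognates (the Tahani form has a different source).

no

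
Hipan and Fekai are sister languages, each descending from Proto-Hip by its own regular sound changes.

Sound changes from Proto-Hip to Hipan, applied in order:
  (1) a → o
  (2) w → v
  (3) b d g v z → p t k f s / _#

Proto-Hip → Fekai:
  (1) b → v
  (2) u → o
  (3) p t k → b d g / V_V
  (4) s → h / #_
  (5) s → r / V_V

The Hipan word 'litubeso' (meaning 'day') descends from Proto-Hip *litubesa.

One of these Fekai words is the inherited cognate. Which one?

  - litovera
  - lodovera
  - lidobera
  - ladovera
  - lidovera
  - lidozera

Fekai: start from *litubesa.
  rule 1 (unconditioned shift): litubesa → lituvesa
  rule 2 (vowel merger): lituvesa → litovesa
  rule 3 (intervocalic voicing): litovesa → lidovesa
  rule 4: no change — lidovesa
  rule 5 (rhotacism): lidovesa → lidovera
  ⇒ Fekai lidovera

lidovera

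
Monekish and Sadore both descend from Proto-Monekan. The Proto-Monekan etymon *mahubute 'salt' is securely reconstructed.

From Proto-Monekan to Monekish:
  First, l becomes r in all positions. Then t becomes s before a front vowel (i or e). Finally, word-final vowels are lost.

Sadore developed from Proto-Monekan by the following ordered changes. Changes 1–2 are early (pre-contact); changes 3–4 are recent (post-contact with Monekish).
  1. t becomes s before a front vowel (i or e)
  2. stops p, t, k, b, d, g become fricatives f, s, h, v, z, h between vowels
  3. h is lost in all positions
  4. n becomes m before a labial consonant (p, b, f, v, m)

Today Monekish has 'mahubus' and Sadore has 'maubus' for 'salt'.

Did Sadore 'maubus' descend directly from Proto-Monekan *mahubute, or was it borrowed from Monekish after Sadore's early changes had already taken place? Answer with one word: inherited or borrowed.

If inherited, *mahubute would pass through all of Sadore's changes:
Sadore: *mahubute
  mahubute → mahubuse   [palatalisation]
  mahubuse → mahuvuse   [intervocalic lenition]
  mahuvuse → mauvuse   [h-loss]
  mauvuse (rule 4 does not apply)
  giving Sadore mauvuse.
If borrowed from Monekish 'mahubus' after the early changes, it would undergo only the recent ones:
  rule 3 (h-loss): mahubus → maubus
  rule 4 (nasal place assimilation): no change (maubus)
  ⇒ as a loan: maubus
Sadore 'maubus' matches the loan outcome 'maubus', not the inherited 'mauvuse' — it skipped the early Sadore changes, so it was borrowed from Monekish.

borrowed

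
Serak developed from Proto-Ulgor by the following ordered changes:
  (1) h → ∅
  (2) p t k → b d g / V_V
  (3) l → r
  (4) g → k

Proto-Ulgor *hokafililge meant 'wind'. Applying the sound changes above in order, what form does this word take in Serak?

okafirirke

Serak: *hokafililge
  hokafililge → okafililge   [h-loss]
  okafililge → ogafililge   [intervocalic voicing]
  ogafililge → ogafirirge   [unconditioned shift]
  ogafirirge → okafirirke   [unconditioned shift]
  giving Serak okafirirke.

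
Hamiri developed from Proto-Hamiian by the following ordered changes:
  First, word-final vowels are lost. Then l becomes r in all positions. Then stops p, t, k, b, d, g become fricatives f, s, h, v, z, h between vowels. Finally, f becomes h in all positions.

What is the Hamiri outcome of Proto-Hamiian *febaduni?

hevazun

Hamiri: *febaduni > febadun > fevazun > hevazun  (by apocope, intervocalic lenition, unconditioned shift)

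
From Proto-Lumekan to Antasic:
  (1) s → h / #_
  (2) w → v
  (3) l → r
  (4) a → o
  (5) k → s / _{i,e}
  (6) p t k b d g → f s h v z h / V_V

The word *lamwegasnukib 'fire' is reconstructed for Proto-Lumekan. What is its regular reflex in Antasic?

romvehosnusib

Antasic: *lamwegasnukib > lamvegasnukib > ramvegasnukib > romvegosnukib > romvegosnusib > romvehosnusib  (by unconditioned shift, unconditioned shift, vowel merger, palatalisation, intervocalic lenition)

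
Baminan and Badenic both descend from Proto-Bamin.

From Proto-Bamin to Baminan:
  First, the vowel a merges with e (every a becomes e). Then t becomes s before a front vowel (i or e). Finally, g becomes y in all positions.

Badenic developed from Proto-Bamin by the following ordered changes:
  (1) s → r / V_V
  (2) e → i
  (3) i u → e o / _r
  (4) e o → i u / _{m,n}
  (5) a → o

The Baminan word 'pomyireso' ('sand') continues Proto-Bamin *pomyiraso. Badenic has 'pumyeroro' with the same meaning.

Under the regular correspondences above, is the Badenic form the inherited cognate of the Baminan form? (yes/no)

Derive the expected Badenic reflex of *pomyiraso:
Badenic: *pomyiraso > pomyiraro > pomyeraro > pumyeraro > pumyeroro  (by rhotacism, pre-rhotic lowering, pre-nasal raising, vowel merger)
Badenic 'pumyeroro' matches the regular reflex exactly, so the pair is cognate.

yes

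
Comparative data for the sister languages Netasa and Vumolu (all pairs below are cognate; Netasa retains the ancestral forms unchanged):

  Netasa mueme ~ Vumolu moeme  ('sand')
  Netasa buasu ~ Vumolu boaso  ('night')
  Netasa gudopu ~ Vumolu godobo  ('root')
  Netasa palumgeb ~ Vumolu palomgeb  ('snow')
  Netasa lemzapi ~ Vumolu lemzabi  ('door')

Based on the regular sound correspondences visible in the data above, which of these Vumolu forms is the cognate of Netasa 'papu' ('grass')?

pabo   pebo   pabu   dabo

pabo

gudopu ~ godobo — Netasa p corresponds to Vumolu b between vowels (before a back vowel).
buasu ~ boaso, gudopu ~ godobo — Netasa u corresponds to Vumolu o word-finally.
Applying these to Netasa 'papu':
  papu → pabu   (p→b between vowels (before a back vowel))
  pabu → pabo   (u→o word-finally)
So the Vumolu cognate is 'pabo'.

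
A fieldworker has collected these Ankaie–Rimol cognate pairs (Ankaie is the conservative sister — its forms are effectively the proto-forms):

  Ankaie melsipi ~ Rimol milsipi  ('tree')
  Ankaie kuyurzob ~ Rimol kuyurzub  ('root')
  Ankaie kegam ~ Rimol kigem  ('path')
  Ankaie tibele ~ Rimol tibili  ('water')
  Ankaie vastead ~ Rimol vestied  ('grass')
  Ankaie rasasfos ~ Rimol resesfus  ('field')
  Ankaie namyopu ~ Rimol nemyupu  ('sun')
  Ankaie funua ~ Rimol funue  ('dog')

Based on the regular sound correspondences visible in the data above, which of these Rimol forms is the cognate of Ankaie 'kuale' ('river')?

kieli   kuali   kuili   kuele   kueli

vastead ~ vestied — Ankaie a corresponds to Rimol e after a vowel, before a consonant other than r, m, n, p, b, f, v.
tibele ~ tibili — Ankaie e corresponds to Rimol i word-finally.
Applying these to Ankaie 'kuale':
  kuale → kuele   (a→e after a vowel, before a consonant other than r, m, n, p, b, f, v)
  kuele → kueli   (e→i word-finally)
So the Rimol cognate is 'kueli'.

kueli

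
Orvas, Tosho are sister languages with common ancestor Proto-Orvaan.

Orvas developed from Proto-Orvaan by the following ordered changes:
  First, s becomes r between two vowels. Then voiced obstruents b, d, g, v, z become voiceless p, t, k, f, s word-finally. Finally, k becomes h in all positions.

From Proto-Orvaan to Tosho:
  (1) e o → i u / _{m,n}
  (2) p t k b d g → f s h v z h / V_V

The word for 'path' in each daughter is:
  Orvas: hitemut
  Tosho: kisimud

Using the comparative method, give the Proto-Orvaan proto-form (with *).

Position 3: Orvas has t, Tosho has s. Taking the neighbouring segments as reconstructed: Orvas t can only go back to *t; Tosho s could go back to *t or *s — the one source consistent with every daughter is *t.
Position 7: Orvas has t, Tosho has d. Tosho preserves d here (none of its changes turn any other segment into d), so the proto-segment is *d.
Position 4: Orvas has e, Tosho has i. Orvas preserves e here (none of its changes turn any other segment into e), so the proto-segment is *e.
Continuing position by position gives *kitemud; check it forward:
Orvas: start from *kitemud.
  rule 1: no change — kitemud
  rule 2 (final devoicing): kitemud → kitemut
  rule 3 (unconditioned shift): kitemut → hitemut
  ⇒ Orvas hitemut
Tosho: *kitemud
  kitemud → kitimud   [pre-nasal raising]
  kitimud → kisimud   [intervocalic lenition]
  giving Tosho kisimud.
*kitemud is the unique common source.

*kitemud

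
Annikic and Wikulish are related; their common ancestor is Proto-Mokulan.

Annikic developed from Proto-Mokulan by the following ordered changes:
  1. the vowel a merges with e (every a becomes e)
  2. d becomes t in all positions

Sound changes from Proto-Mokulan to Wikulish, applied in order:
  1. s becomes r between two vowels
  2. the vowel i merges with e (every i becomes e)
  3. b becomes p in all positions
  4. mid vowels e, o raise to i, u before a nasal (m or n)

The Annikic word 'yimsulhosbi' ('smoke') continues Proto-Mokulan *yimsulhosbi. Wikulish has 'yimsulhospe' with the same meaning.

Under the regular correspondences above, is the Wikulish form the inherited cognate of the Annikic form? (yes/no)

Derive the expected Wikulish reflex of *yimsulhosbi:
Wikulish: *yimsulhosbi
  yimsulhosbi (rule 1 does not apply)
  yimsulhosbi → yemsulhosbe   [vowel merger]
  yemsulhosbe → yemsulhospe   [unconditioned shift]
  yemsulhospe → yimsulhospe   [pre-nasal raising]
  giving Wikulish yimsulhospe.
Wikulish 'yimsulhospe' matches the regular reflex exactly, so the pair is cognate.

yes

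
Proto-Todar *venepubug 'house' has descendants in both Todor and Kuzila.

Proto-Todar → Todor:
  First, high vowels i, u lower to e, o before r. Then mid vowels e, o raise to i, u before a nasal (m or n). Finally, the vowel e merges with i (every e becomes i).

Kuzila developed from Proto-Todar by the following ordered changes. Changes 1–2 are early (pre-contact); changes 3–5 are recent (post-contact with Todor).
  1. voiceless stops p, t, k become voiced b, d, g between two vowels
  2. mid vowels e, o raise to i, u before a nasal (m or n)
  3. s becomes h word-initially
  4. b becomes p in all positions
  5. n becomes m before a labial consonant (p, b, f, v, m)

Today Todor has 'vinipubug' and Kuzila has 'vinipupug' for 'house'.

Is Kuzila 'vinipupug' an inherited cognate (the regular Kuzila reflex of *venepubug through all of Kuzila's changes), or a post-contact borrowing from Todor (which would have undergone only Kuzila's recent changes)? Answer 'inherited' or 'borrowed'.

If inherited, *venepubug would pass through all of Kuzila's changes:
Kuzila: *venepubug
  venepubug → venebubug   [intervocalic voicing]
  venebubug → vinebubug   [pre-nasal raising]
  vinebubug (rule 3 does not apply)
  vinebubug → vinepupug   [unconditioned shift]
  vinepupug (rule 5 does not apply)
  giving Kuzila vinepupug.
If borrowed from Todor 'vinipubug' after the early changes, it would undergo only the recent ones:
  rule 3 (debuccalisation): no change (vinipubug)
  rule 4 (unconditioned shift): vinipubug → vinipupug
  rule 5 (nasal place assimilation): no change (vinipupug)
  ⇒ as a loan: vinipupug
Kuzila 'vinipupug' matches the loan outcome 'vinipupug', not the inherited 'vinepupug' — it skipped the early Kuzila changes, so it was borrowed from Todor.

borrowed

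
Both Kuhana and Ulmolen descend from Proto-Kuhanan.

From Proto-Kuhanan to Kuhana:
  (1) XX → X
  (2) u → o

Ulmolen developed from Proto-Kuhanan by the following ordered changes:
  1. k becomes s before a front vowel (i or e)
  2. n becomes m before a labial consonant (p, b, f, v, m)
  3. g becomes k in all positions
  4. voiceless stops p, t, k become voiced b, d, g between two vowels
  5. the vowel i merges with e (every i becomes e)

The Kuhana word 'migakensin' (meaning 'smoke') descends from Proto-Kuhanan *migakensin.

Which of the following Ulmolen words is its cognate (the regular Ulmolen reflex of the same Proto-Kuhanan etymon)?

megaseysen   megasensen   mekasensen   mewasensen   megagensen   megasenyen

Ulmolen: start from *migakensin.
  rule 1 (palatalisation): migakensin → migasensin
  rule 2: no change — migasensin
  rule 3 (unconditioned shift): migasensin → mikasensin
  rule 4 (intervocalic voicing): mikasensin → migasensin
  rule 5 (vowel merger): migasensin → megasensen
  ⇒ Ulmolen megasensen
The other candidates each miss or misapply at least one Ulmolen change.

megasensen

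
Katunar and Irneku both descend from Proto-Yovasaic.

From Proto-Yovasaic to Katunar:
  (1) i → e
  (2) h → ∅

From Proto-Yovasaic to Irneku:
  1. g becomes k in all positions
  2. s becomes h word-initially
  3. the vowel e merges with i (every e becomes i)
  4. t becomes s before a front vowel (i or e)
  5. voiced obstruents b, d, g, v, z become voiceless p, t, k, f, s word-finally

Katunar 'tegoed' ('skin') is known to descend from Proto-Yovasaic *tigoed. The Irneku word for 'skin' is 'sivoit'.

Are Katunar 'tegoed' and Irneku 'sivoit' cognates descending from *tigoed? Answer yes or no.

no

Derive the expected Irneku reflex of *tigoed:
Irneku: *tigoed
  tigoed → tikoed   [unconditioned shift]
  tikoed (rule 2 does not apply)
  tikoed → tikoid   [vowel merger]
  tikoid → sikoid   [palatalisation]
  sikoid → sikoit   [final devoicing]
  giving Irneku sikoit.
The regular Irneku reflex would be 'sikoit', but the attested form is 'sivoit'. The correspondence is irregular, so they are not cognates (the Irneku form has a different source).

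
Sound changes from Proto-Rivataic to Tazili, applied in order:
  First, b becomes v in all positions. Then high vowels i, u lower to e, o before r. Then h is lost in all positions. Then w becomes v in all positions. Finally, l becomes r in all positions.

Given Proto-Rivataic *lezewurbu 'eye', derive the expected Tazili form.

Tazili: *lezewurbu > lezewurvu > lezeworvu > lezevorvu > rezevorvu  (by unconditioned shift, pre-rhotic lowering, unconditioned shift, unconditioned shift)

rezevorvu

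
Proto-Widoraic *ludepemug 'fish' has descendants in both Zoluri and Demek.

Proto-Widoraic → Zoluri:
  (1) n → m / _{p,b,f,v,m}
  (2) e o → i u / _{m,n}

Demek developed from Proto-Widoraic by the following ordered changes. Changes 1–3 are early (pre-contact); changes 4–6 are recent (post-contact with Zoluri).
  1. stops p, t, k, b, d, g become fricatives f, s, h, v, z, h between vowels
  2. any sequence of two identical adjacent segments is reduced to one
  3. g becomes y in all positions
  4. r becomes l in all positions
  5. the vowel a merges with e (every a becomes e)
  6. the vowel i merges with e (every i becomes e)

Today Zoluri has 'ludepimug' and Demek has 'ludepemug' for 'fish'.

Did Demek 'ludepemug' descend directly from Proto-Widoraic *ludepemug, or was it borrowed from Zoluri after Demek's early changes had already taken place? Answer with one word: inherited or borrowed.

If inherited, *ludepemug would pass through all of Demek's changes:
Demek: start from *ludepemug.
  rule 1 (intervocalic lenition): ludepemug → luzefemug
  rule 2: no change — luzefemug
  rule 3 (unconditioned shift): luzefemug → luzefemuy
  rule 4: no change — luzefemuy
  rule 5: no change — luzefemuy
  rule 6: no change — luzefemuy
  ⇒ Demek luzefemuy
If borrowed from Zoluri 'ludepimug' after the early changes, it would undergo only the recent ones:
  rule 4 (unconditioned shift): no change (ludepimug)
  rule 5 (vowel merger): no change (ludepimug)
  rule 6 (vowel merger): ludepimug → ludepemug
  ⇒ as a loan: ludepemug
Demek 'ludepemug' matches the loan outcome 'ludepemug', not the inherited 'luzefemuy' — it skipped the early Demek changes, so it was borrowed from Zoluri.

borrowed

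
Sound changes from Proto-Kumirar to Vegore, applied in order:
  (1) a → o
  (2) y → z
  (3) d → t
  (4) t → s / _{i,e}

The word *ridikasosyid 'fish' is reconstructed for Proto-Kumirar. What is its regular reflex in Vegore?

risikososzit

Vegore: *ridikasosyid
  ridikasosyid → ridikososyid   [vowel merger]
  ridikososyid → ridikososzid   [unconditioned shift]
  ridikososzid → ritikososzit   [unconditioned shift]
  ritikososzit → risikososzit   [palatalisation]
  giving Vegore risikososzit.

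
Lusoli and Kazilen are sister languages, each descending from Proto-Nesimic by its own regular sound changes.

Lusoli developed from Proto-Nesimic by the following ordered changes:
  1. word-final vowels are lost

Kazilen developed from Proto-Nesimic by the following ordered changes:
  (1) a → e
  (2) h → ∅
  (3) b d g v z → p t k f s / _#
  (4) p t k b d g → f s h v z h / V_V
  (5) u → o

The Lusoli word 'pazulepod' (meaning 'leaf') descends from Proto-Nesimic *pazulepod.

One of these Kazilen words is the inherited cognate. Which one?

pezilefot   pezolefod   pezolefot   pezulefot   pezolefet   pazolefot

Kazilen: *pazulepod > pezulepod > pezulepot > pezulefot > pezolefot  (by vowel merger, final devoicing, intervocalic lenition, vowel merger)
The other candidates each miss or misapply at least one Kazilen change.

pezolefot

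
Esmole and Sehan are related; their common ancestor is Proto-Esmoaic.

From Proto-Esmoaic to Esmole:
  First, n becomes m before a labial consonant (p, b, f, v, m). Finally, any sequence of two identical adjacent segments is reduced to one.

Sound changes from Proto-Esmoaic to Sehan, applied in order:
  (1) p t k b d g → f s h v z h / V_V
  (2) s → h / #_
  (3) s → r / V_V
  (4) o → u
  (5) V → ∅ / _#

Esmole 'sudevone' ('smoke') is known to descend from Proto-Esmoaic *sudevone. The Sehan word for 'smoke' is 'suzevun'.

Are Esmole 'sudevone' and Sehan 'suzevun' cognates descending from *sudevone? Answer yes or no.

Derive the expected Sehan reflex of *sudevone:
Sehan: start from *sudevone.
  rule 1 (intervocalic lenition): sudevone → suzevone
  rule 2 (debuccalisation): suzevone → huzevone
  rule 3: no change — huzevone
  rule 4 (vowel merger): huzevone → huzevune
  rule 5 (apocope): huzevune → huzevun
  ⇒ Sehan huzevun
The regular Sehan reflex would be 'huzevun', but the attested form is 'suzevun'. The correspondence is irregular, so they are not cognates (the Sehan form has a different source).

no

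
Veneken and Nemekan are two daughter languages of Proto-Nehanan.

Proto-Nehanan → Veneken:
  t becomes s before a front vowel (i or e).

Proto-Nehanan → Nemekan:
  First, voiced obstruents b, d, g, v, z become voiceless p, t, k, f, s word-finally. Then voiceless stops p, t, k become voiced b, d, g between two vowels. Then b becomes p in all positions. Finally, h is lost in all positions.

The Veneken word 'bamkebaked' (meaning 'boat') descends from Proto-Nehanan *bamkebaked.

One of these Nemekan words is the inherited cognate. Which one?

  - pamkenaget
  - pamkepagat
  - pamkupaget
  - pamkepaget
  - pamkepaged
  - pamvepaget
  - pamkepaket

Nemekan: *bamkebaked
  bamkebaked → bamkebaket   [final devoicing]
  bamkebaket → bamkebaget   [intervocalic voicing]
  bamkebaget → pamkepaget   [unconditioned shift]
  pamkepaget (rule 4 does not apply)
  giving Nemekan pamkepaget.
The other candidates each miss or misapply at least one Nemekan change.

pamkepaget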